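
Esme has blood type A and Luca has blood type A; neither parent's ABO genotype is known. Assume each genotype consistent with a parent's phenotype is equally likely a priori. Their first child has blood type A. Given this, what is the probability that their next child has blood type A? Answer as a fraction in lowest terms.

Possible genotypes: Esme ∈ {AA, AO}; Luca ∈ {AA, AO}.
Weight each parental genotype pair by prior × P(type-A child):
  AA × AA: posterior weight 4/15; P(next child type A) = 1.
  AA × AO: posterior weight 4/15; P(next child type A) = 1.
  AO × AA: posterior weight 4/15; P(next child type A) = 1.
  AO × AO: posterior weight 1/5; P(next child type A) = 3/4.
Weighted sum = 19/20.

19/20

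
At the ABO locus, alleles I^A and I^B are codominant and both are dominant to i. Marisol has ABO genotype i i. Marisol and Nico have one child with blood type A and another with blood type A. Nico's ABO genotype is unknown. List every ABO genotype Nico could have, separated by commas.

I^A I^A, I^A I^B, I^A i

For each candidate genotype of Nico, check whether crossing it with i i can produce every observed child phenotype.
  I^A I^A → possible child types {A} ✓
  I^A I^B → possible child types {A, B} ✓
  I^A i → possible child types {O, A} ✓
  I^B I^B → possible child types {B} ✗
  I^B i → possible child types {O, B} ✗
  i i → possible child types {O} ✗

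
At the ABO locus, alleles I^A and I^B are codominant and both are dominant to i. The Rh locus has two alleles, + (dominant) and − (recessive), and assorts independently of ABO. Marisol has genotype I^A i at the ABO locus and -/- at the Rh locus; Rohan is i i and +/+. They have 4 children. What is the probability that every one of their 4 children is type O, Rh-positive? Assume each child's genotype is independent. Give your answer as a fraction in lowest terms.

ABO cross I^A i × i i → 1/2 O, 1/2 A.
Rh cross -/- × +/+ → 1 Rh+; so P(type O, Rh-positive) = 1/2 × 1 = 1/2 per child.
All 4 independent: (1/2)^4 = 1/16.

1/16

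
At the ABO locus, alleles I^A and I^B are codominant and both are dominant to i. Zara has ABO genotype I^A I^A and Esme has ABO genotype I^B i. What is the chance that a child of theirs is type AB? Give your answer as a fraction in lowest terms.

ABO cross I^A I^A × I^B i → offspring phenotypes: 1/2 A, 1/2 AB.
So P(type AB) = 1/2.

1/2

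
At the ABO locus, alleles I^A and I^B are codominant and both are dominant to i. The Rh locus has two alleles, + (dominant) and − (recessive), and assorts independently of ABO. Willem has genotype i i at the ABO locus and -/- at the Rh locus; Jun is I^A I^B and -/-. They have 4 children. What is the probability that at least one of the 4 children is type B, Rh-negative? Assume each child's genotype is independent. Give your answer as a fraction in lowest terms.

15/16

ABO cross i i × I^A I^B → 1/2 A, 1/2 B.
Rh cross -/- × -/- → 1 Rh-; so P(type B, Rh-negative) = 1/2 × 1 = 1/2 per child.
P(none) = (1/2)^4 = 1/16; P(at least one) = 1 − 1/16 = 15/16.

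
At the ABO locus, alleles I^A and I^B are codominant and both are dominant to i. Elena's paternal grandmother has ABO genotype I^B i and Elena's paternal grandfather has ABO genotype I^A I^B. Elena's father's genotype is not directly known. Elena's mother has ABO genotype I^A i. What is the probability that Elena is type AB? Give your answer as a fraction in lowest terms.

Elena's father's ABO genotype from I^B i × I^A I^B: 1/4 I^A I^B, 1/4 I^A i, 1/4 I^B I^B, 1/4 I^B i.
Crossing each possibility with the mother I^A i and summing P(type AB): 1/4·1/4 + 1/4·0 + 1/4·1/2 + 1/4·1/4 = 1/4.

1/4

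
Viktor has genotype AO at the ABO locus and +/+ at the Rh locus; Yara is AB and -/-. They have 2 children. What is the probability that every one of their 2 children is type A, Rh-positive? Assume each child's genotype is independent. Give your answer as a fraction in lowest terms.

ABO cross AO × AB → 1/2 A, 1/4 B, 1/4 AB.
Rh cross +/+ × -/- → 1 Rh+; so P(type A, Rh-positive) = 1/2 × 1 = 1/2 per child.
All 2 independent: (1/2)^2 = 1/4.

1/4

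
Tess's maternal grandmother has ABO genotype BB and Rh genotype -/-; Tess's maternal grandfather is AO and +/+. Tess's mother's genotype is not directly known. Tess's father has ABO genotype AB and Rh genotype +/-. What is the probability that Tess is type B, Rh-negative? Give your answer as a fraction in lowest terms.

3/32

Tess's mother's ABO genotype from BB × AO: 1/2 AB, 1/2 BO.
Crossing each possibility with the father AB and summing P(type B): 1/2·1/4 + 1/2·1/2 = 3/8.
Similarly for Rh via the mother's Rh distribution: P(Rh-) = 1/4.
Independent loci: 3/8 × 1/4 = 3/32.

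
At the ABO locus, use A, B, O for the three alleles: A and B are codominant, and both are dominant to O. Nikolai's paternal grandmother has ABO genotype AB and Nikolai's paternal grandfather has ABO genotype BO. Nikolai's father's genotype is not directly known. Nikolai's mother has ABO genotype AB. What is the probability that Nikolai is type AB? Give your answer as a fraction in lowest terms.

3/8

Nikolai's father's ABO genotype from AB × BO: 1/4 AB, 1/4 AO, 1/4 BB, 1/4 BO.
Crossing each possibility with the mother AB and summing P(type AB): 1/4·1/2 + 1/4·1/4 + 1/4·1/2 + 1/4·1/4 = 3/8.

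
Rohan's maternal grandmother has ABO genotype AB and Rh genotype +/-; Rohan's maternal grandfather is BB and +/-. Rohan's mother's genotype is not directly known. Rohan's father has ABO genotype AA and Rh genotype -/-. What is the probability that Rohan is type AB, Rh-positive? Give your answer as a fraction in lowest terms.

3/8

Rohan's mother's ABO genotype from AB × BB: 1/2 AB, 1/2 BB.
Crossing each possibility with the father AA and summing P(type AB): 1/2·1/2 + 1/2·1 = 3/4.
Similarly for Rh via the mother's Rh distribution: P(Rh+) = 1/2.
Independent loci: 3/4 × 1/2 = 3/8.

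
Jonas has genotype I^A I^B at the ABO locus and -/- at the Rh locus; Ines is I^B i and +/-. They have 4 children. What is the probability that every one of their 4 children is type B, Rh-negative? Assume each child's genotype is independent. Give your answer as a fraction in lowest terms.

ABO cross I^A I^B × I^B i → 1/4 A, 1/2 B, 1/4 AB.
Rh cross -/- × +/- → 1/2 Rh+, 1/2 Rh-; so P(type B, Rh-negative) = 1/2 × 1/2 = 1/4 per child.
All 4 independent: (1/4)^4 = 1/256.

1/256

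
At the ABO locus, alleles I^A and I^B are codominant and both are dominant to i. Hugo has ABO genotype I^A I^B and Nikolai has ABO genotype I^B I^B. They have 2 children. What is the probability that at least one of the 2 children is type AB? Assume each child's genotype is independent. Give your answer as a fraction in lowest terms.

3/4

ABO cross I^A I^B × I^B I^B → 1/2 B, 1/2 AB.
So P(type AB) = 1/2 per child.
P(none) = (1/2)^2 = 1/4; P(at least one) = 1 − 1/4 = 3/4.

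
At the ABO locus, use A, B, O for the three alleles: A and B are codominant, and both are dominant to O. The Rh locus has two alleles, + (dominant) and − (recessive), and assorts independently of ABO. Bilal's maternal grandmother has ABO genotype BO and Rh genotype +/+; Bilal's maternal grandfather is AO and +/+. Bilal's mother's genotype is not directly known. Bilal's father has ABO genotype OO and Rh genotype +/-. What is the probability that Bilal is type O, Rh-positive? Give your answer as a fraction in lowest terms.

1/2

Bilal's mother's ABO genotype from BO × AO: 1/4 AB, 1/4 AO, 1/4 BO, 1/4 OO.
Crossing each possibility with the father OO and summing P(type O): 1/4·0 + 1/4·1/2 + 1/4·1/2 + 1/4·1 = 1/2.
Similarly for Rh via the mother's Rh distribution: P(Rh+) = 1.
Independent loci: 1/2 × 1 = 1/2.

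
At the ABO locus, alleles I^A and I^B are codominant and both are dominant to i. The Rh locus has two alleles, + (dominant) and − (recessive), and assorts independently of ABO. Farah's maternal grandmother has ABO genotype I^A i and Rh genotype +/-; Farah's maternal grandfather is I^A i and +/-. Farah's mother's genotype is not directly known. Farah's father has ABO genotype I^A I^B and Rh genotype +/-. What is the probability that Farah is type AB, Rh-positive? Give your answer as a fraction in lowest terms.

Farah's mother's ABO genotype from I^A i × I^A i: 1/4 I^A I^A, 1/2 I^A i, 1/4 i i.
Crossing each possibility with the father I^A I^B and summing P(type AB): 1/4·1/2 + 1/2·1/4 + 1/4·0 = 1/4.
Similarly for Rh via the mother's Rh distribution: P(Rh+) = 3/4.
Independent loci: 1/4 × 3/4 = 3/16.

3/16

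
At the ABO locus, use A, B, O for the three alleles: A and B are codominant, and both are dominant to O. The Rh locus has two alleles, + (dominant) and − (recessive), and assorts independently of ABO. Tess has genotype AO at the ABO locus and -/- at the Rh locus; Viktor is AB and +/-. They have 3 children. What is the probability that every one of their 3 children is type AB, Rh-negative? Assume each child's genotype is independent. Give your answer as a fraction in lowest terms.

ABO cross AO × AB → 1/2 A, 1/4 B, 1/4 AB.
Rh cross -/- × +/- → 1/2 Rh+, 1/2 Rh-; so P(type AB, Rh-negative) = 1/4 × 1/2 = 1/8 per child.
All 3 independent: (1/8)^3 = 1/512.

1/512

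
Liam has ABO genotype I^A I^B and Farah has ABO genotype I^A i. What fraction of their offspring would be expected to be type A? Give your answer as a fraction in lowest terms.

ABO cross I^A I^B × I^A i → offspring phenotypes: 1/2 A, 1/4 B, 1/4 AB.
So P(type A) = 1/2.

1/2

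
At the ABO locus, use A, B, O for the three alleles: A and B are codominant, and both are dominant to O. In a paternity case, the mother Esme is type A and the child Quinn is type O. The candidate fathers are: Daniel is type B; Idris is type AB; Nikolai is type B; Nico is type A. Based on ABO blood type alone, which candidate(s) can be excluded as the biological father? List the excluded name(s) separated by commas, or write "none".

A candidate is excluded only if no genotype consistent with his phenotype could produce a type O child with a type A mother.
Idris (type AB): no genotype consistent with that phenotype can produce a type-O child with a type-A mother.

Idris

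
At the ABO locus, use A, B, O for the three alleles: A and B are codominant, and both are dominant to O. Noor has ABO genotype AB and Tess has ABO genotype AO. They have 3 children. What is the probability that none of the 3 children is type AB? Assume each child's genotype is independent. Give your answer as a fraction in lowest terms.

ABO cross AB × AO → 1/2 A, 1/4 B, 1/4 AB.
So P(type AB) = 1/4 per child.
P(not type AB) = 3/4 for one child; (3/4)^3 = 27/64.

27/64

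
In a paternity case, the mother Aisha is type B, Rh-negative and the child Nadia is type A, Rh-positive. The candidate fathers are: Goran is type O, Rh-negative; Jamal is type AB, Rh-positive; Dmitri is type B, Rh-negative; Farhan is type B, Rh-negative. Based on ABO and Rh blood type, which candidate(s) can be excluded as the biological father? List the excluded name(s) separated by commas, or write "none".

A candidate is excluded only if no genotype consistent with his phenotype could produce a type A, Rh-positive child with a type B, Rh-negative mother.
Goran (type O, Rh-): no genotype consistent with that phenotype can produce a type-A Rh+ child with a type-B mother.
Dmitri (type B, Rh-): no genotype consistent with that phenotype can produce a type-A Rh+ child with a type-B mother.
Farhan (type B, Rh-): no genotype consistent with that phenotype can produce a type-A Rh+ child with a type-B mother.

Goran, Dmitri, Farhan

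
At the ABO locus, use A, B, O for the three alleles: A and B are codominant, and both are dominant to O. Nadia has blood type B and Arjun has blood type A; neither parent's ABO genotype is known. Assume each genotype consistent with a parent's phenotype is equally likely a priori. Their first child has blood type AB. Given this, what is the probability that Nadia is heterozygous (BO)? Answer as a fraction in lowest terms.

Possible genotypes: Nadia ∈ {BB, BO}; Arjun ∈ {AA, AO}.
Weight each parental genotype pair by prior × P(type-AB child):
  BB × AA: posterior weight 4/9.
  BB × AO: posterior weight 2/9.
  BO × AA: posterior weight 2/9.
  BO × AO: posterior weight 1/9.
Sum the posterior weight over pairs where Nadia is BO: 1/3.

1/3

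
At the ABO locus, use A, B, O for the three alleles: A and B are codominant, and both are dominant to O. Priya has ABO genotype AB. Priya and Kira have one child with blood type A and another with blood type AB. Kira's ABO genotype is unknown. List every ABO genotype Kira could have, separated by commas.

For each candidate genotype of Kira, check whether crossing it with AB can produce every observed child phenotype.
  AA → possible child types {A, AB} ✓
  AB → possible child types {A, B, AB} ✓
  AO → possible child types {A, B, AB} ✓
  BB → possible child types {B, AB} ✗
  BO → possible child types {A, B, AB} ✓
  OO → possible child types {A, B} ✗

AA, AB, AO, BO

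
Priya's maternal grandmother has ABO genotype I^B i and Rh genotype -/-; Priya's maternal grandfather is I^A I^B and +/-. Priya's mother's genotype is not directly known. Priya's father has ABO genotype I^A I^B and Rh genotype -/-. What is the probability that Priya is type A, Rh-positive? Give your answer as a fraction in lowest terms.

1/16

Priya's mother's ABO genotype from I^B i × I^A I^B: 1/4 I^A I^B, 1/4 I^A i, 1/4 I^B I^B, 1/4 I^B i.
Crossing each possibility with the father I^A I^B and summing P(type A): 1/4·1/4 + 1/4·1/2 + 1/4·0 + 1/4·1/4 = 1/4.
Similarly for Rh via the mother's Rh distribution: P(Rh+) = 1/4.
Independent loci: 1/4 × 1/4 = 1/16.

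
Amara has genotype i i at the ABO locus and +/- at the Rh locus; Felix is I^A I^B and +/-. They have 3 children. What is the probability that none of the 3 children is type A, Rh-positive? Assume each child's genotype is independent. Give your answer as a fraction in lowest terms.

125/512

ABO cross i i × I^A I^B → 1/2 A, 1/2 B.
Rh cross +/- × +/- → 3/4 Rh+, 1/4 Rh-; so P(type A, Rh-positive) = 1/2 × 3/4 = 3/8 per child.
P(not type A, Rh-positive) = 5/8 for one child; (5/8)^3 = 125/512.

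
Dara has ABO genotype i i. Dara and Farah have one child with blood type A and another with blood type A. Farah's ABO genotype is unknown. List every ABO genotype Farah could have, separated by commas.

I^A I^A, I^A I^B, I^A i

For each candidate genotype of Farah, check whether crossing it with i i can produce every observed child phenotype.
  I^A I^A → possible child types {A} ✓
  I^A I^B → possible child types {A, B} ✓
  I^A i → possible child types {O, A} ✓
  I^B I^B → possible child types {B} ✗
  I^B i → possible child types {O, B} ✗
  i i → possible child types {O} ✗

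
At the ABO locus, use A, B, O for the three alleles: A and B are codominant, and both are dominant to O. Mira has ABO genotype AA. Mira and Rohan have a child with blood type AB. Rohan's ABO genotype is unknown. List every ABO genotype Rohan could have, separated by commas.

For each candidate genotype of Rohan, check whether crossing it with AA can produce every observed child phenotype.
  AA → possible child types {A} ✗
  AB → possible child types {A, AB} ✓
  AO → possible child types {A} ✗
  BB → possible child types {AB} ✓
  BO → possible child types {A, AB} ✓
  OO → possible child types {A} ✗

AB, BB, BO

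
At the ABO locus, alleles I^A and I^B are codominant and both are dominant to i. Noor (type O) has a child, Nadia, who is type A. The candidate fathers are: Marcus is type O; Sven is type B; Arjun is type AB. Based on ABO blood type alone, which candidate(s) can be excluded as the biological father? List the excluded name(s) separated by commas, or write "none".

A candidate is excluded only if no genotype consistent with his phenotype could produce a type A child with a type O mother.
Marcus (type O): no genotype consistent with that phenotype can produce a type-A child with a type-O mother.
Sven (type B): no genotype consistent with that phenotype can produce a type-A child with a type-O mother.

Marcus, Sven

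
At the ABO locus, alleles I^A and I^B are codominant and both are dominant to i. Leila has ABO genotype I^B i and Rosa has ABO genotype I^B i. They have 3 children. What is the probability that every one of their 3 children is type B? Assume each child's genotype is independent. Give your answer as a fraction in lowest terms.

27/64

ABO cross I^B i × I^B i → 1/4 O, 3/4 B.
So P(type B) = 3/4 per child.
All 3 independent: (3/4)^3 = 27/64.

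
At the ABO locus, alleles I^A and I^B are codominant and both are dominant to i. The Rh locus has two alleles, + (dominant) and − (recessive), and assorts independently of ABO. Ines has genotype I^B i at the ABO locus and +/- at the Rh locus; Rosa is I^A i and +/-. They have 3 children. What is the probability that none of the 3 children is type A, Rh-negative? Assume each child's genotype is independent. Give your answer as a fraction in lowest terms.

3375/4096

ABO cross I^B i × I^A i → 1/4 O, 1/4 A, 1/4 B, 1/4 AB.
Rh cross +/- × +/- → 3/4 Rh+, 1/4 Rh-; so P(type A, Rh-negative) = 1/4 × 1/4 = 1/16 per child.
P(not type A, Rh-negative) = 15/16 for one child; (15/16)^3 = 3375/4096.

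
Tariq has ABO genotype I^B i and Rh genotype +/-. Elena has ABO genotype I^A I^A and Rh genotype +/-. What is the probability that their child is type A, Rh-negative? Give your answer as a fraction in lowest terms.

1/8

ABO cross I^B i × I^A I^A → offspring phenotypes: 1/2 A, 1/2 AB.
Rh cross +/- × +/- → 3/4 Rh+, 1/4 Rh-.
Independent loci: P(type A, Rh-negative) = 1/2 × 1/4 = 1/8.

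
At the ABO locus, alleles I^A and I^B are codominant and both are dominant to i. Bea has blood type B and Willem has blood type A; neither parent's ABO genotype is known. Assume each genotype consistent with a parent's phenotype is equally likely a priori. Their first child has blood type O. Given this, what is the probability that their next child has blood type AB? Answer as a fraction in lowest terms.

Possible genotypes: Bea ∈ {I^B I^B, I^B i}; Willem ∈ {I^A I^A, I^A i}.
Weight each parental genotype pair by prior × P(type-O child):
  I^B i × I^A i: posterior weight 1; P(next child type AB) = 1/4.
Weighted sum = 1/4.

1/4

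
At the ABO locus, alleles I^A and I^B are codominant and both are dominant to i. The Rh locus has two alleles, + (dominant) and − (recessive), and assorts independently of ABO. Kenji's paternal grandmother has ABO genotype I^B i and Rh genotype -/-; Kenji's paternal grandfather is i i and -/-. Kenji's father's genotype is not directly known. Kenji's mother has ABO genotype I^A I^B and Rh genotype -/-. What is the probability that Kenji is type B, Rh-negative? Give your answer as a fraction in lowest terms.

Kenji's father's ABO genotype from I^B i × i i: 1/2 I^B i, 1/2 i i.
Crossing each possibility with the mother I^A I^B and summing P(type B): 1/2·1/2 + 1/2·1/2 = 1/2.
Similarly for Rh via the father's Rh distribution: P(Rh-) = 1.
Independent loci: 1/2 × 1 = 1/2.

1/2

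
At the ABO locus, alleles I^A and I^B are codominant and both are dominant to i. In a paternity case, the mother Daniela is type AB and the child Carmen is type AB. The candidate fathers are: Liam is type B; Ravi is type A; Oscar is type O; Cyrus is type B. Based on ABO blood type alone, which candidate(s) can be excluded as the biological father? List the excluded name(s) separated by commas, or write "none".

A candidate is excluded only if no genotype consistent with his phenotype could produce a type AB child with a type AB mother.
Oscar (type O): no genotype consistent with that phenotype can produce a type-AB child with a type-AB mother.

Oscar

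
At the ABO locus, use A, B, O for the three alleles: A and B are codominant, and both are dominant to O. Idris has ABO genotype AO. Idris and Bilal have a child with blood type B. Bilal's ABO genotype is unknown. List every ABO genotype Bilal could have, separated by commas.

AB, BB, BO

For each candidate genotype of Bilal, check whether crossing it with AO can produce every observed child phenotype.
  AA → possible child types {A} ✗
  AB → possible child types {A, B, AB} ✓
  AO → possible child types {O, A} ✗
  BB → possible child types {B, AB} ✓
  BO → possible child types {O, A, B, AB} ✓
  OO → possible child types {O, A} ✗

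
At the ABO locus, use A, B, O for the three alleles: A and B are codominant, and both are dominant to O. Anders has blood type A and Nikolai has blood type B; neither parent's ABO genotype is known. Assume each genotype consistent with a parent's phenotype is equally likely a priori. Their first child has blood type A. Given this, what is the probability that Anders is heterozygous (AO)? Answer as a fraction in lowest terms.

Possible genotypes: Anders ∈ {AA, AO}; Nikolai ∈ {BB, BO}.
Weight each parental genotype pair by prior × P(type-A child):
  AA × BO: posterior weight 2/3.
  AO × BO: posterior weight 1/3.
Sum the posterior weight over pairs where Anders is AO: 1/3.

1/3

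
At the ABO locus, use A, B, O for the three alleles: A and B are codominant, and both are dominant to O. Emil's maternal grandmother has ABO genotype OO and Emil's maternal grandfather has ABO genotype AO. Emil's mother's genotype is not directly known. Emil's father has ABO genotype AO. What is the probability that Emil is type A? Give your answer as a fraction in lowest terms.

5/8

Emil's mother's ABO genotype from OO × AO: 1/2 AO, 1/2 OO.
Crossing each possibility with the father AO and summing P(type A): 1/2·3/4 + 1/2·1/2 = 5/8.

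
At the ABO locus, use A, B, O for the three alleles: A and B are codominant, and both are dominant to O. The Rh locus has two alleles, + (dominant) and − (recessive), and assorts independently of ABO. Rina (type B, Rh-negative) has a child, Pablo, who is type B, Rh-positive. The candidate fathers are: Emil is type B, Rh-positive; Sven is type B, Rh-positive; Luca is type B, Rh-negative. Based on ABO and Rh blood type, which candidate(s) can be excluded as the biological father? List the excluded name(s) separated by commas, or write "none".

A candidate is excluded only if no genotype consistent with his phenotype could produce a type B, Rh-positive child with a type B, Rh-negative mother.
Luca (type B, Rh-): no genotype consistent with that phenotype can produce a type-B Rh+ child with a type-B mother.

Luca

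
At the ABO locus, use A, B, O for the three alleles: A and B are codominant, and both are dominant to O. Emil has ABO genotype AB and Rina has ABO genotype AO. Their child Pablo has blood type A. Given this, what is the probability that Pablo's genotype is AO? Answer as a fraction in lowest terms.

1/2

Cross AB × AO → 1/4 AA, 1/4 AB, 1/4 AO, 1/4 BO.
Type-A genotypes among offspring: AA (1/4), AO (1/4); total 1/2.
P(AO | type A) = (1/4) / (1/2) = 1/2.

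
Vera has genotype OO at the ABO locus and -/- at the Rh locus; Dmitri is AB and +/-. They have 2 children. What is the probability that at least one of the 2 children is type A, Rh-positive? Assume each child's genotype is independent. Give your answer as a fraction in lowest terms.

ABO cross OO × AB → 1/2 A, 1/2 B.
Rh cross -/- × +/- → 1/2 Rh+, 1/2 Rh-; so P(type A, Rh-positive) = 1/2 × 1/2 = 1/4 per child.
P(none) = (3/4)^2 = 9/16; P(at least one) = 1 − 9/16 = 7/16.

7/16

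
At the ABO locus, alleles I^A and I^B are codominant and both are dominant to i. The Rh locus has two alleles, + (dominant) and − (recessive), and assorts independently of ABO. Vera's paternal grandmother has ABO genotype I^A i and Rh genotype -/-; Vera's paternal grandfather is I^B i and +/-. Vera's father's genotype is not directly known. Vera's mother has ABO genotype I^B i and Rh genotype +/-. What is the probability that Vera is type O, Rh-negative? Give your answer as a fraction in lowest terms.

3/32

Vera's father's ABO genotype from I^A i × I^B i: 1/4 I^A I^B, 1/4 I^A i, 1/4 I^B i, 1/4 i i.
Crossing each possibility with the mother I^B i and summing P(type O): 1/4·0 + 1/4·1/4 + 1/4·1/4 + 1/4·1/2 = 1/4.
Similarly for Rh via the father's Rh distribution: P(Rh-) = 3/8.
Independent loci: 1/4 × 3/8 = 3/32.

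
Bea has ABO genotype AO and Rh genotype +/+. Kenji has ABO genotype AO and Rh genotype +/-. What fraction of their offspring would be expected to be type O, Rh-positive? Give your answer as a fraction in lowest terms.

1/4

ABO cross AO × AO → offspring phenotypes: 1/4 O, 3/4 A.
Rh cross +/+ × +/- → 1 Rh+.
Independent loci: P(type O, Rh-positive) = 1/4 × 1 = 1/4.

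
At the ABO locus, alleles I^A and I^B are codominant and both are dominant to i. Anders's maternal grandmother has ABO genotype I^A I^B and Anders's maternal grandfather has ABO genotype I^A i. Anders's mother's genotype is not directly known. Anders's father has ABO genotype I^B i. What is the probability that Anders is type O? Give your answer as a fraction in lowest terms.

1/8

Anders's mother's ABO genotype from I^A I^B × I^A i: 1/4 I^A I^A, 1/4 I^A I^B, 1/4 I^A i, 1/4 I^B i.
Crossing each possibility with the father I^B i and summing P(type O): 1/4·0 + 1/4·0 + 1/4·1/4 + 1/4·1/4 = 1/8.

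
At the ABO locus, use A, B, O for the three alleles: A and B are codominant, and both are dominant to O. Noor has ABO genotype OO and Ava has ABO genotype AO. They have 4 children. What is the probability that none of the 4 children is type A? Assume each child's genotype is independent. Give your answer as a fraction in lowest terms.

ABO cross OO × AO → 1/2 O, 1/2 A.
So P(type A) = 1/2 per child.
P(not type A) = 1/2 for one child; (1/2)^4 = 1/16.

1/16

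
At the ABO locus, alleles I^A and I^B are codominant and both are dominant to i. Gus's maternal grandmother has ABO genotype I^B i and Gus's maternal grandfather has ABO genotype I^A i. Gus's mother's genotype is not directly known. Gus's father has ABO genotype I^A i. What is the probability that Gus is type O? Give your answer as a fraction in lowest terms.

Gus's mother's ABO genotype from I^B i × I^A i: 1/4 I^A I^B, 1/4 I^A i, 1/4 I^B i, 1/4 i i.
Crossing each possibility with the father I^A i and summing P(type O): 1/4·0 + 1/4·1/4 + 1/4·1/4 + 1/4·1/2 = 1/4.

1/4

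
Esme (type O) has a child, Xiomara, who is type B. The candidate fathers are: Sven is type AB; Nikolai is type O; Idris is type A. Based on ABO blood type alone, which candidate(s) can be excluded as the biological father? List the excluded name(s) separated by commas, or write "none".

A candidate is excluded only if no genotype consistent with his phenotype could produce a type B child with a type O mother.
Nikolai (type O): no genotype consistent with that phenotype can produce a type-B child with a type-O mother.
Idris (type A): no genotype consistent with that phenotype can produce a type-B child with a type-O mother.

Nikolai, Idris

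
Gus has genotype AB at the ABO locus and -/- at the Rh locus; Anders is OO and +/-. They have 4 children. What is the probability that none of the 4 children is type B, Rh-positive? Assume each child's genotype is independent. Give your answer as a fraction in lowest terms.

81/256

ABO cross AB × OO → 1/2 A, 1/2 B.
Rh cross -/- × +/- → 1/2 Rh+, 1/2 Rh-; so P(type B, Rh-positive) = 1/2 × 1/2 = 1/4 per child.
P(not type B, Rh-positive) = 3/4 for one child; (3/4)^4 = 81/256.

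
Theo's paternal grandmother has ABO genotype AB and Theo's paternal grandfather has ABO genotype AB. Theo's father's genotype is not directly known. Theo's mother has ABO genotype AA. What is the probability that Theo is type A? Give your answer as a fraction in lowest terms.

1/2

Theo's father's ABO genotype from AB × AB: 1/4 AA, 1/2 AB, 1/4 BB.
Crossing each possibility with the mother AA and summing P(type A): 1/4·1 + 1/2·1/2 + 1/4·0 = 1/2.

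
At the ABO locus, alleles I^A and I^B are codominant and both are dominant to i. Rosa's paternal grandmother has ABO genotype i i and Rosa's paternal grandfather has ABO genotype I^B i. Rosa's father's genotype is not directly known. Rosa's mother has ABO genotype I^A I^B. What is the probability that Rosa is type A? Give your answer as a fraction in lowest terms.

Rosa's father's ABO genotype from i i × I^B i: 1/2 I^B i, 1/2 i i.
Crossing each possibility with the mother I^A I^B and summing P(type A): 1/2·1/4 + 1/2·1/2 = 3/8.

3/8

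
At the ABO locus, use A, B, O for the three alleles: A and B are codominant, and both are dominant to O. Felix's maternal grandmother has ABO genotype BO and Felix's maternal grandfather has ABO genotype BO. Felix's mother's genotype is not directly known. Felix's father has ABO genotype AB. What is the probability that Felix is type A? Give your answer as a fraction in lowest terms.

Felix's mother's ABO genotype from BO × BO: 1/4 BB, 1/2 BO, 1/4 OO.
Crossing each possibility with the father AB and summing P(type A): 1/4·0 + 1/2·1/4 + 1/4·1/2 = 1/4.

1/4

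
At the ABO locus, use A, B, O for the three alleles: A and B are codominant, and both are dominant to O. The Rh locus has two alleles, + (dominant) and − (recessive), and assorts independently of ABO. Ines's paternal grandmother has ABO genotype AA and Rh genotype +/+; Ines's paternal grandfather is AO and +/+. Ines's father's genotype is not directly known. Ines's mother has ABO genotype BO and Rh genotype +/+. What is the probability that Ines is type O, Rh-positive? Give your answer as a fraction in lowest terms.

1/8

Ines's father's ABO genotype from AA × AO: 1/2 AA, 1/2 AO.
Crossing each possibility with the mother BO and summing P(type O): 1/2·0 + 1/2·1/4 = 1/8.
Similarly for Rh via the father's Rh distribution: P(Rh+) = 1.
Independent loci: 1/8 × 1 = 1/8.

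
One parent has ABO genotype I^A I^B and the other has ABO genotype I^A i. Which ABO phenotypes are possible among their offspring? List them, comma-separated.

Gametes from I^A I^B × I^A i give offspring ABO genotypes I^A I^A, I^A I^B, I^A i, I^B i, i.e. phenotypes A, B, AB.

A, B, AB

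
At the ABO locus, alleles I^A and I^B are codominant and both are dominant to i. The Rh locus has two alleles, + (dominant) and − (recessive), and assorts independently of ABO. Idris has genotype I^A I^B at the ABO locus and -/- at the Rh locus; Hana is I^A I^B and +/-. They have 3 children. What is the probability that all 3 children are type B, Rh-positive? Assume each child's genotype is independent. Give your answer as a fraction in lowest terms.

1/512

ABO cross I^A I^B × I^A I^B → 1/4 A, 1/4 B, 1/2 AB.
Rh cross -/- × +/- → 1/2 Rh+, 1/2 Rh-; so P(type B, Rh-positive) = 1/4 × 1/2 = 1/8 per child.
All 3 independent: (1/8)^3 = 1/512.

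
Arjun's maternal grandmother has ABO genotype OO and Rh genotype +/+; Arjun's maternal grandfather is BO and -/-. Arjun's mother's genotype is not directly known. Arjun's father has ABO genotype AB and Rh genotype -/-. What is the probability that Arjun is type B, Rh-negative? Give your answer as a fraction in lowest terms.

Arjun's mother's ABO genotype from OO × BO: 1/2 BO, 1/2 OO.
Crossing each possibility with the father AB and summing P(type B): 1/2·1/2 + 1/2·1/2 = 1/2.
Similarly for Rh via the mother's Rh distribution: P(Rh-) = 1/2.
Independent loci: 1/2 × 1/2 = 1/4.

1/4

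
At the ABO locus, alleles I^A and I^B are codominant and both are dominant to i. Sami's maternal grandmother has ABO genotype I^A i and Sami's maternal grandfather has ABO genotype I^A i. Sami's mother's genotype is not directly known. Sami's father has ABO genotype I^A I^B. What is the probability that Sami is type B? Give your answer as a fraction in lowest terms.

1/4

Sami's mother's ABO genotype from I^A i × I^A i: 1/4 I^A I^A, 1/2 I^A i, 1/4 i i.
Crossing each possibility with the father I^A I^B and summing P(type B): 1/4·0 + 1/2·1/4 + 1/4·1/2 = 1/4.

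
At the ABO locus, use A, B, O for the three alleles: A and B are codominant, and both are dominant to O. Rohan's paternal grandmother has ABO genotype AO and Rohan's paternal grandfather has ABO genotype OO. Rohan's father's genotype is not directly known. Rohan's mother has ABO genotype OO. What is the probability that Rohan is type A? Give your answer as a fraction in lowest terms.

1/4

Rohan's father's ABO genotype from AO × OO: 1/2 AO, 1/2 OO.
Crossing each possibility with the mother OO and summing P(type A): 1/2·1/2 + 1/2·0 = 1/4.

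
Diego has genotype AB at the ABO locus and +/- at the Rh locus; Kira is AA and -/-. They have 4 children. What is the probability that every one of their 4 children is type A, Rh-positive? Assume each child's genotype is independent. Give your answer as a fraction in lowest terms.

1/256

ABO cross AB × AA → 1/2 A, 1/2 AB.
Rh cross +/- × -/- → 1/2 Rh+, 1/2 Rh-; so P(type A, Rh-positive) = 1/2 × 1/2 = 1/4 per child.
All 4 independent: (1/4)^4 = 1/256.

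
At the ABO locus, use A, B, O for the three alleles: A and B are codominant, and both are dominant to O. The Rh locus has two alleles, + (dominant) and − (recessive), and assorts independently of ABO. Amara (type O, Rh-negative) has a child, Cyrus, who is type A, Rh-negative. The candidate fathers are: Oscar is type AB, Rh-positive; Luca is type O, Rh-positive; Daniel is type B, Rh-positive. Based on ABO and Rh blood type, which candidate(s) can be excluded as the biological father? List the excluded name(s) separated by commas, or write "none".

A candidate is excluded only if no genotype consistent with his phenotype could produce a type A, Rh-negative child with a type O, Rh-negative mother.
Luca (type O, Rh+): no genotype consistent with that phenotype can produce a type-A Rh- child with a type-O mother.
Daniel (type B, Rh+): no genotype consistent with that phenotype can produce a type-A Rh- child with a type-O mother.

Luca, Daniel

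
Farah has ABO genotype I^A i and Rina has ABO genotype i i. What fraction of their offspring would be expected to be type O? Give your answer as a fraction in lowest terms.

1/2

ABO cross I^A i × i i → offspring phenotypes: 1/2 O, 1/2 A.
So P(type O) = 1/2.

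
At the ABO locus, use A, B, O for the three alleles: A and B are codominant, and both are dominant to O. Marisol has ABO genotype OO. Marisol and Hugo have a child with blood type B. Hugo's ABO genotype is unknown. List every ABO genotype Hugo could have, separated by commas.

For each candidate genotype of Hugo, check whether crossing it with OO can produce every observed child phenotype.
  AA → possible child types {A} ✗
  AB → possible child types {A, B} ✓
  AO → possible child types {O, A} ✗
  BB → possible child types {B} ✓
  BO → possible child types {O, B} ✓
  OO → possible child types {O} ✗

AB, BB, BO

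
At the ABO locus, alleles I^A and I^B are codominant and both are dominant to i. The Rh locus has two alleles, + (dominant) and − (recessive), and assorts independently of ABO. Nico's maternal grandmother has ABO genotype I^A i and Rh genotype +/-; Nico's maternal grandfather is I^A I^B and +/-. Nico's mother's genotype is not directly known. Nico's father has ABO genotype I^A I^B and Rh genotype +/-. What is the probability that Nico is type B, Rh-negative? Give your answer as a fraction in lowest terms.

Nico's mother's ABO genotype from I^A i × I^A I^B: 1/4 I^A I^A, 1/4 I^A I^B, 1/4 I^A i, 1/4 I^B i.
Crossing each possibility with the father I^A I^B and summing P(type B): 1/4·0 + 1/4·1/4 + 1/4·1/4 + 1/4·1/2 = 1/4.
Similarly for Rh via the mother's Rh distribution: P(Rh-) = 1/4.
Independent loci: 1/4 × 1/4 = 1/16.

1/16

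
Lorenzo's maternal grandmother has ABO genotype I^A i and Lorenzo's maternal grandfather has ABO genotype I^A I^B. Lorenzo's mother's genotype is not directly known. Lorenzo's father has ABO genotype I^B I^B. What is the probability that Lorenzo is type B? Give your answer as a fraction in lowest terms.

Lorenzo's mother's ABO genotype from I^A i × I^A I^B: 1/4 I^A I^A, 1/4 I^A I^B, 1/4 I^A i, 1/4 I^B i.
Crossing each possibility with the father I^B I^B and summing P(type B): 1/4·0 + 1/4·1/2 + 1/4·1/2 + 1/4·1 = 1/2.

1/2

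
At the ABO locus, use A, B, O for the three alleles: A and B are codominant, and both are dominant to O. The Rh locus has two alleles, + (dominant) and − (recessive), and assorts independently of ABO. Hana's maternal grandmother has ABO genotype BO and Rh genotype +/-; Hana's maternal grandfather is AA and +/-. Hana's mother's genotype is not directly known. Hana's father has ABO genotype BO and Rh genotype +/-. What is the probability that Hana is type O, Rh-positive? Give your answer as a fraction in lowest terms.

3/32

Hana's mother's ABO genotype from BO × AA: 1/2 AB, 1/2 AO.
Crossing each possibility with the father BO and summing P(type O): 1/2·0 + 1/2·1/4 = 1/8.
Similarly for Rh via the mother's Rh distribution: P(Rh+) = 3/4.
Independent loci: 1/8 × 3/4 = 3/32.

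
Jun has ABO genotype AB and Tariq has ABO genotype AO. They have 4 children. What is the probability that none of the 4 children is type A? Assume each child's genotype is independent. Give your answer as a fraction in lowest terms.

ABO cross AB × AO → 1/2 A, 1/4 B, 1/4 AB.
So P(type A) = 1/2 per child.
P(not type A) = 1/2 for one child; (1/2)^4 = 1/16.

1/16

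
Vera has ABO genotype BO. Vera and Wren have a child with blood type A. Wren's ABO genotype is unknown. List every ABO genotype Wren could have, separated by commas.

AA, AB, AO

For each candidate genotype of Wren, check whether crossing it with BO can produce every observed child phenotype.
  AA → possible child types {A, AB} ✓
  AB → possible child types {A, B, AB} ✓
  AO → possible child types {O, A, B, AB} ✓
  BB → possible child types {B} ✗
  BO → possible child types {O, B} ✗
  OO → possible child types {O, B} ✗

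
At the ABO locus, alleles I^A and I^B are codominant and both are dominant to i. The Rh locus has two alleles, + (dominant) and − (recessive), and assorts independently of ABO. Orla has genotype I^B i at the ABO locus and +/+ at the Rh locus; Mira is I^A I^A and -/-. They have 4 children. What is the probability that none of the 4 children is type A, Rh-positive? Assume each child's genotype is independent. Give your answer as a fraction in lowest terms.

ABO cross I^B i × I^A I^A → 1/2 A, 1/2 AB.
Rh cross +/+ × -/- → 1 Rh+; so P(type A, Rh-positive) = 1/2 × 1 = 1/2 per child.
P(not type A, Rh-positive) = 1/2 for one child; (1/2)^4 = 1/16.

1/16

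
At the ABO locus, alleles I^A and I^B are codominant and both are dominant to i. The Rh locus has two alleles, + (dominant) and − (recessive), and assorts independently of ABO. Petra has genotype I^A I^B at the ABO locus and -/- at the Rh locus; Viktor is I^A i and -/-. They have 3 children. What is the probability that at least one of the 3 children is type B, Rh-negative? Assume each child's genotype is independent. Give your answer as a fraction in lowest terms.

37/64

ABO cross I^A I^B × I^A i → 1/2 A, 1/4 B, 1/4 AB.
Rh cross -/- × -/- → 1 Rh-; so P(type B, Rh-negative) = 1/4 × 1 = 1/4 per child.
P(none) = (3/4)^3 = 27/64; P(at least one) = 1 − 27/64 = 37/64.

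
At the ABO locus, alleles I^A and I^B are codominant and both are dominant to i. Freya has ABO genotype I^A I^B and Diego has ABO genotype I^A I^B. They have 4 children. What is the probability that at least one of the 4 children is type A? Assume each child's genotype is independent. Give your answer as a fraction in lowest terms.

175/256

ABO cross I^A I^B × I^A I^B → 1/4 A, 1/4 B, 1/2 AB.
So P(type A) = 1/4 per child.
P(none) = (3/4)^4 = 81/256; P(at least one) = 1 − 81/256 = 175/256.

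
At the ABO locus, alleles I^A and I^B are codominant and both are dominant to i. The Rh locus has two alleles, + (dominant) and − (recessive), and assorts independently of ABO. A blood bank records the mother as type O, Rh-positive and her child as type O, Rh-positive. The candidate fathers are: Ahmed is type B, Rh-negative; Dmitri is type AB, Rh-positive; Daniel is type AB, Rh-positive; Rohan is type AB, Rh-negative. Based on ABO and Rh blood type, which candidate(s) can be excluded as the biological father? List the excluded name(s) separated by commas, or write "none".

Dmitri, Daniel, Rohan

A candidate is excluded only if no genotype consistent with his phenotype could produce a type O, Rh-positive child with a type O, Rh-positive mother.
Dmitri (type AB, Rh+): no genotype consistent with that phenotype can produce a type-O Rh+ child with a type-O mother.
Daniel (type AB, Rh+): no genotype consistent with that phenotype can produce a type-O Rh+ child with a type-O mother.
Rohan (type AB, Rh-): no genotype consistent with that phenotype can produce a type-O Rh+ child with a type-O mother.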